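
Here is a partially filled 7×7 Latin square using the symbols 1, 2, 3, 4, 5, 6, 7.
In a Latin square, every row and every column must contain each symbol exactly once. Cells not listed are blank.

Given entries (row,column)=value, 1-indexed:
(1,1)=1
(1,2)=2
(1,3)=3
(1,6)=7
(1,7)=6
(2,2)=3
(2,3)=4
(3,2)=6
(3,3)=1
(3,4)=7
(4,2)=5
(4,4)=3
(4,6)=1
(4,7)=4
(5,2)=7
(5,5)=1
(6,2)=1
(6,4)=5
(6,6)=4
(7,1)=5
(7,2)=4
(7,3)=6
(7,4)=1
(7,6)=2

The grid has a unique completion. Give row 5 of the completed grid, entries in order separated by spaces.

Row 1, column 4: row 1 has {1, 2, 3, 6, 7} and column 4 has {1, 3, 5, 7}, leaving only 4.
Row 1, column 5: row 1 has {1, 2, 3, 4, 6, 7} and column 5 has {1}, leaving only 5.
Row 5, column 1 is narrowed to {2, 3, 4, 6}; only 4 is consistent with the remaining cells.
Row 5, column 3 is narrowed to {2, 5}; only 5 is consistent with the remaining cells.
Row 5, column 4 is narrowed to {2, 6}; only 2 is consistent with the remaining cells.
Row 5, column 7: row 5 has {1, 2, 4, 5, 7} and column 7 has {4, 6}, leaving only 3.
Row 5, column 6: row 5 has {1, 2, 3, 4, 5, 7} and column 6 has {1, 2, 4, 7}, leaving only 6.
So row 5 reads: 4 7 5 2 1 6 3.

4 7 5 2 1 6 3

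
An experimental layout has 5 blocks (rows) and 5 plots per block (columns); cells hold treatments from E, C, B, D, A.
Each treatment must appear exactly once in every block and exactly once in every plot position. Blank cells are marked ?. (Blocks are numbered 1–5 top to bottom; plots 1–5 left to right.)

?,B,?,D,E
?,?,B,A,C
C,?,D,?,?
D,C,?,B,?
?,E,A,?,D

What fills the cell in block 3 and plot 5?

Block 1, plot 1: block 1 has {E, B, D} and plot 1 has {C, D}, leaving only A.
Block 1, plot 3: block 1 has {E, B, D, A} and plot 3 has {B, D, A}, leaving only C.
Block 2, plot 1: block 2 has {C, B, A} and plot 1 has {C, D, A}, leaving only E.
Block 2, plot 2: block 2 has {E, C, B, A} and plot 2 has {E, C, B}, leaving only D.
Block 3, plot 2: block 3 has {C, D} and plot 2 has {E, C, B, D}, leaving only A.
Block 3 already has {C, D, A} and plot 5 already has {E, C, D}, so block 3, plot 5 must be B.

B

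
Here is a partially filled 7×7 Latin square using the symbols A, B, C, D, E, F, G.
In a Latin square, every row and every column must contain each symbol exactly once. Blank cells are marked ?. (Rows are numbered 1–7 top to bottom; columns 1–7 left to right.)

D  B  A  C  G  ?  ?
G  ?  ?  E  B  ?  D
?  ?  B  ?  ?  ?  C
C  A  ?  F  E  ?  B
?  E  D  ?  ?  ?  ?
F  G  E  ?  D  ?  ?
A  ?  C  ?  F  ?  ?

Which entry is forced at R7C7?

E

Row 2, column 3: row 2 has {B, D, E, G} and column 3 has {A, B, C, D, E}, leaving only F.
Row 2, column 2: row 2 has {B, D, E, F, G} and column 2 has {A, B, E, G}, leaving only C.
Row 2, column 6: row 2 has {B, C, D, E, F, G} and column 6 has {}, leaving only A.
Row 3, column 1: row 3 has {B, C} and column 1 has {A, C, D, F, G}, leaving only E.
Row 3, column 5: row 3 has {B, C, E} and column 5 has {B, D, E, F, G}, leaving only A.
Row 4, column 3: row 4 has {A, B, C, E, F} and column 3 has {A, B, C, D, E, F}, leaving only G.
Row 4, column 6: row 4 has {A, B, C, E, F, G} and column 6 has {A}, leaving only D.
Row 5, column 1: row 5 has {D, E} and column 1 has {A, C, D, E, F, G}, leaving only B.
Row 5, column 5: row 5 has {B, D, E} and column 5 has {A, B, D, E, F, G}, leaving only C.
Row 6, column 7: row 6 has {D, E, F, G} and column 7 has {B, C, D}, leaving only A.
Row 6, column 4: row 6 has {A, D, E, F, G} and column 4 has {C, E, F}, leaving only B.
Row 6, column 6: row 6 has {A, B, D, E, F, G} and column 6 has {A, D}, leaving only C.
Row 7, column 2: row 7 has {A, C, F} and column 2 has {A, B, C, E, G}, leaving only D.
Row 3, column 2: row 3 has {A, B, C, E} and column 2 has {A, B, C, D, E, G}, leaving only F.
Row 3, column 6: row 3 has {A, B, C, E, F} and column 6 has {A, C, D}, leaving only G.
Row 3, column 4: row 3 has {A, B, C, E, F, G} and column 4 has {B, C, E, F}, leaving only D.
Row 5, column 6: row 5 has {B, C, D, E} and column 6 has {A, C, D, G}, leaving only F.
Row 1, column 6: row 1 has {A, B, C, D, G} and column 6 has {A, C, D, F, G}, leaving only E.
Row 1, column 7: row 1 has {A, B, C, D, E, G} and column 7 has {A, B, C, D}, leaving only F.
Row 5, column 7: row 5 has {B, C, D, E, F} and column 7 has {A, B, C, D, F}, leaving only G.
Row 7 already has {A, C, D, F} and column 7 already has {A, B, C, D, F, G}, so row 7, column 7 must be E.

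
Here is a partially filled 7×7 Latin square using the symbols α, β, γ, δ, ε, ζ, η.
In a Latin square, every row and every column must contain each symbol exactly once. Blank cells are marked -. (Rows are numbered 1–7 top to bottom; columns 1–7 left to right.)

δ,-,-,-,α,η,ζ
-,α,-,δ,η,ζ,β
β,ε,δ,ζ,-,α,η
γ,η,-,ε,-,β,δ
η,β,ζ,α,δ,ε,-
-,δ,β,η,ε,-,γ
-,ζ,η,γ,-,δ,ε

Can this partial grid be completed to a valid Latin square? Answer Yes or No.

Row 5, column 7: row 5 together with column 7 already contain {α, β, γ, δ, ε, ζ, η} — every symbol — so nothing can go there. The grid has no valid completion.

No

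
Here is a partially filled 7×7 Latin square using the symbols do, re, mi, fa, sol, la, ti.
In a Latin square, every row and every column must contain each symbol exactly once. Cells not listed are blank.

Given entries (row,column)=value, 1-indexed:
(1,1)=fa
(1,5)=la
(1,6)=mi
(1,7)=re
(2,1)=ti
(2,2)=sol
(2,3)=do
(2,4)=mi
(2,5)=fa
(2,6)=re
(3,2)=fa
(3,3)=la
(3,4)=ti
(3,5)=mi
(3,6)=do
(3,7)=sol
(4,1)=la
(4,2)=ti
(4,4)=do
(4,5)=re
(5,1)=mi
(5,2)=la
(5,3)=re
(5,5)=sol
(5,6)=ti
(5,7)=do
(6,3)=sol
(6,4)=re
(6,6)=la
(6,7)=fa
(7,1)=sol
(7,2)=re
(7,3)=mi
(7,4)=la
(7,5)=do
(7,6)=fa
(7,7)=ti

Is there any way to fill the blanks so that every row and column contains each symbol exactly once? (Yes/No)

Yes

No row or column among the givens repeats a symbol, and propagating forced cells runs into no contradiction.
One valid completion exists (for instance, fa do ti sol la mi re / ti sol do mi fa re la / re fa la ti mi do sol / la ti fa do re sol mi / mi la re fa sol ti do / do mi sol re ti la fa / sol re mi la do fa ti).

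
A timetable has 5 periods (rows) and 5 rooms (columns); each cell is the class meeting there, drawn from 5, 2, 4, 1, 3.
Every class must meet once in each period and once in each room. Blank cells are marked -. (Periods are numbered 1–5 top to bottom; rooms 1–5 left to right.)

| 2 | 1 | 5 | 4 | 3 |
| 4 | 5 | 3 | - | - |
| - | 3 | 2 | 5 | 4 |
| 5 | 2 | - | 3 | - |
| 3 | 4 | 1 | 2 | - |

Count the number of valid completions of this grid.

1

Period 2, room 4: eliminating its period and room leaves {1}.
Period 2, room 5: eliminating its period and room leaves {2, 1}.
Period 3, room 1: eliminating its period and room leaves {1}.
Period 4, room 3: eliminating its period and room leaves {4}.
Period 4, room 5: eliminating its period and room leaves {1}.
Period 5, room 5: eliminating its period and room leaves {5}.
Only one assignment across all blanks avoids any period or room repeat, giving 1 completion.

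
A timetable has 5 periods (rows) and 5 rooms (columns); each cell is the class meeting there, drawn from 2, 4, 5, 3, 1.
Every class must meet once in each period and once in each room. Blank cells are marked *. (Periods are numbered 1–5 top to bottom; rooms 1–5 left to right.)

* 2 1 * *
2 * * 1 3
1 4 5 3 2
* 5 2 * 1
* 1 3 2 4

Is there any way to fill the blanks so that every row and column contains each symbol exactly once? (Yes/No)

Period 2, room 2: period 2 together with room 2 already contain {2, 4, 5, 3, 1} — every symbol — so nothing can go there. The grid has no valid completion.

No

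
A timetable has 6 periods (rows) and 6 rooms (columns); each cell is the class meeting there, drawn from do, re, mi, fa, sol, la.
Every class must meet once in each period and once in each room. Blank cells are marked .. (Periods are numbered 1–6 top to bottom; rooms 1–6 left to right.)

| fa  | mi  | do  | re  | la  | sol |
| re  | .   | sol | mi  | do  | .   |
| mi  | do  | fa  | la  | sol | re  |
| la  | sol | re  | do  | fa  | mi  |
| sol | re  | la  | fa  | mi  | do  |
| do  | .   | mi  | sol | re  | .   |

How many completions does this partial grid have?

2

Period 2, room 2: eliminating its period and room leaves {fa, la}.
Period 2, room 6: eliminating its period and room leaves {fa, la}.
Period 6, room 2: eliminating its period and room leaves {fa, la}.
Period 6, room 6: eliminating its period and room leaves {fa, la}.
Enumerating the assignments across these blanks that avoid any period or room repeat gives 2 completions.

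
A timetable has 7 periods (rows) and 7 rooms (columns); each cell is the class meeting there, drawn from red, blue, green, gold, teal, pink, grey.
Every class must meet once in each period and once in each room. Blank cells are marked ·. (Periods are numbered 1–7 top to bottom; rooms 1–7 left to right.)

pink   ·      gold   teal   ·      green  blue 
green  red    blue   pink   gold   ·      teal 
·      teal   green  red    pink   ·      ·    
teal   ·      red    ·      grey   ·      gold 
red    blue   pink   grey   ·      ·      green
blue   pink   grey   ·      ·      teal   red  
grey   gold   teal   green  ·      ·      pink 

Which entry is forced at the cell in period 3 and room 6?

Period 1, room 2: period 1 has {blue, green, gold, teal, pink} and room 2 has {red, blue, gold, teal, pink}, leaving only grey.
Period 1, room 5: period 1 has {blue, green, gold, teal, pink, grey} and room 5 has {gold, pink, grey}, leaving only red.
Period 2, room 6: period 2 has {red, blue, green, gold, teal, pink} and room 6 has {green, teal}, leaving only grey.
Period 3, room 1: period 3 has {red, green, teal, pink} and room 1 has {red, blue, green, teal, pink, grey}, leaving only gold.
Period 3 already has {red, green, gold, teal, pink} and room 6 already has {green, teal, grey}, so period 3, room 6 must be blue.

blue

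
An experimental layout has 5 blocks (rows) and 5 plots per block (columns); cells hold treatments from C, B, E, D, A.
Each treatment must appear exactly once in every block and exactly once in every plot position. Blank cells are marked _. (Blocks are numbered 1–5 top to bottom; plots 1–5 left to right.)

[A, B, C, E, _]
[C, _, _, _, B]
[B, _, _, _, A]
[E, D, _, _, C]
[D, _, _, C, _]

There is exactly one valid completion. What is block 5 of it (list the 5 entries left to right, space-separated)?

Block 5, plot 5: block 5 has {C, D} and plot 5 has {C, B, A}, leaving only E.
Block 5, plot 2: block 5 has {C, E, D} and plot 2 has {B, D}, leaving only A.
Block 5, plot 3: block 5 has {C, E, D, A} and plot 3 has {C}, leaving only B.
So block 5 reads: D A B C E.

D A B C E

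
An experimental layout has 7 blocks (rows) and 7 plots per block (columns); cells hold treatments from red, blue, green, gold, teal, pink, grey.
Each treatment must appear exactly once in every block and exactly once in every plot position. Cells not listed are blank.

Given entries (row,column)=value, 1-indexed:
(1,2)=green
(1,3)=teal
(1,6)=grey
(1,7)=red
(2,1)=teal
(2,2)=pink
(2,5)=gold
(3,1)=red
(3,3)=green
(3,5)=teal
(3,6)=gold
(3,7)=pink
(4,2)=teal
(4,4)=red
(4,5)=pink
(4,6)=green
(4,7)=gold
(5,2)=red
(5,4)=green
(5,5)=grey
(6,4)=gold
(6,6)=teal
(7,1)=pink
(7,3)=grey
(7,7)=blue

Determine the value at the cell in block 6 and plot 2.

Block 1, plot 5: block 1 has {red, green, teal, grey} and plot 5 has {gold, teal, pink, grey}, leaving only blue.
Block 1, plot 1: block 1 has {red, blue, green, teal, grey} and plot 1 has {red, teal, pink}, leaving only gold.
Block 1, plot 4: block 1 has {red, blue, green, gold, teal, grey} and plot 4 has {red, green, gold}, leaving only pink.
Block 4, plot 3: block 4 has {red, green, gold, teal, pink} and plot 3 has {green, teal, grey}, leaving only blue.
Block 2, plot 3: block 2 has {gold, teal, pink} and plot 3 has {blue, green, teal, grey}, leaving only red.
Block 2, plot 6: block 2 has {red, gold, teal, pink} and plot 6 has {green, gold, teal, grey}, leaving only blue.
Block 2, plot 4: block 2 has {red, blue, gold, teal, pink} and plot 4 has {red, green, gold, pink}, leaving only grey.
Block 2, plot 7: block 2 has {red, blue, gold, teal, pink, grey} and plot 7 has {red, blue, gold, pink}, leaving only green.
Block 3, plot 4: block 3 has {red, green, gold, teal, pink} and plot 4 has {red, green, gold, pink, grey}, leaving only blue.
Block 3, plot 2: block 3 has {red, blue, green, gold, teal, pink} and plot 2 has {red, green, teal, pink}, leaving only grey.
Block 6 already has {gold, teal} and plot 2 already has {red, green, teal, pink, grey}, so block 6, plot 2 must be blue.

blue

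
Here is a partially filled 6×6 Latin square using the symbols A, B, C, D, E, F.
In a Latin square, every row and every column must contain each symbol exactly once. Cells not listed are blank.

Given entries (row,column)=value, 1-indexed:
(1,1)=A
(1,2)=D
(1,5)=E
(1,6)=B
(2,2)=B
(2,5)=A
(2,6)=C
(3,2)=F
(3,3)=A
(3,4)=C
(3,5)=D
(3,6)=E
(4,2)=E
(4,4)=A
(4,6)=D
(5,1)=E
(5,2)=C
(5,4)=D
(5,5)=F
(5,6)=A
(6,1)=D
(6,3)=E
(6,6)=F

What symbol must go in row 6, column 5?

Row 1, column 4: row 1 has {A, B, D, E} and column 4 has {A, C, D}, leaving only F.
Row 1, column 3: row 1 has {A, B, D, E, F} and column 3 has {A, E}, leaving only C.
Row 2, column 1: row 2 has {A, B, C} and column 1 has {A, D, E}, leaving only F.
Row 2, column 3: row 2 has {A, B, C, F} and column 3 has {A, C, E}, leaving only D.
Row 2, column 4: row 2 has {A, B, C, D, F} and column 4 has {A, C, D, F}, leaving only E.
Row 3, column 1: row 3 has {A, C, D, E, F} and column 1 has {A, D, E, F}, leaving only B.
Row 4, column 1: row 4 has {A, D, E} and column 1 has {A, B, D, E, F}, leaving only C.
Row 4, column 5: row 4 has {A, C, D, E} and column 5 has {A, D, E, F}, leaving only B.
Row 6 already has {D, E, F} and column 5 already has {A, B, D, E, F}, so row 6, column 5 must be C.

C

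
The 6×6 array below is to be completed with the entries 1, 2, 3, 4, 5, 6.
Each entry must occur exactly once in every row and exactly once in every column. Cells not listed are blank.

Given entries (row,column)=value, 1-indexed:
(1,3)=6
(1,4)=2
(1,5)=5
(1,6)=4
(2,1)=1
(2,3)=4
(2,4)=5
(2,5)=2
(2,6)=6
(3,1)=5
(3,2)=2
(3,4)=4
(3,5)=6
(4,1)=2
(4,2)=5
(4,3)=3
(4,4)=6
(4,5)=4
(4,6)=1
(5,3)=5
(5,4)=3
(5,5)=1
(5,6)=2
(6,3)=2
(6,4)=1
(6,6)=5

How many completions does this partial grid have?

2

Row 1, column 1: eliminating its row and column leaves {3}.
Row 1, column 2: eliminating its row and column leaves {1, 3}.
Row 2, column 2: eliminating its row and column leaves {3}.
Row 3, column 3: eliminating its row and column leaves {1}.
Row 3, column 6: eliminating its row and column leaves {3}.
Row 5, column 1: eliminating its row and column leaves {4, 6}.
Row 5, column 2: eliminating its row and column leaves {4, 6}.
Row 6, column 1: eliminating its row and column leaves {3, 4, 6}.
Row 6, column 2: eliminating its row and column leaves {3, 4, 6}.
Row 6, column 5: eliminating its row and column leaves {3}.
Enumerating the assignments across these blanks that avoid any row or column repeat gives 2 completions.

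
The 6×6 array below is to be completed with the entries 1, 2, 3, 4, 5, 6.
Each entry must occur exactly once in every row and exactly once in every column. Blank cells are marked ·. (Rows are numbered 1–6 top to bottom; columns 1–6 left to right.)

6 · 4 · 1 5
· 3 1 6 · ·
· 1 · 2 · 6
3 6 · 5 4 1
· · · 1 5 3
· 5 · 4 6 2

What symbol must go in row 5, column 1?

Row 1, column 2: row 1 has {1, 4, 5, 6} and column 2 has {1, 3, 5, 6}, leaving only 2.
Row 1, column 4: row 1 has {1, 2, 4, 5, 6} and column 4 has {1, 2, 4, 5, 6}, leaving only 3.
Row 2, column 5: row 2 has {1, 3, 6} and column 5 has {1, 4, 5, 6}, leaving only 2.
Row 2, column 6: row 2 has {1, 2, 3, 6} and column 6 has {1, 2, 3, 5, 6}, leaving only 4.
Row 2, column 1: row 2 has {1, 2, 3, 4, 6} and column 1 has {3, 6}, leaving only 5.
Row 3, column 1: row 3 has {1, 2, 6} and column 1 has {3, 5, 6}, leaving only 4.
Row 5 already has {1, 3, 5} and column 1 already has {3, 4, 5, 6}, so row 5, column 1 must be 2.

2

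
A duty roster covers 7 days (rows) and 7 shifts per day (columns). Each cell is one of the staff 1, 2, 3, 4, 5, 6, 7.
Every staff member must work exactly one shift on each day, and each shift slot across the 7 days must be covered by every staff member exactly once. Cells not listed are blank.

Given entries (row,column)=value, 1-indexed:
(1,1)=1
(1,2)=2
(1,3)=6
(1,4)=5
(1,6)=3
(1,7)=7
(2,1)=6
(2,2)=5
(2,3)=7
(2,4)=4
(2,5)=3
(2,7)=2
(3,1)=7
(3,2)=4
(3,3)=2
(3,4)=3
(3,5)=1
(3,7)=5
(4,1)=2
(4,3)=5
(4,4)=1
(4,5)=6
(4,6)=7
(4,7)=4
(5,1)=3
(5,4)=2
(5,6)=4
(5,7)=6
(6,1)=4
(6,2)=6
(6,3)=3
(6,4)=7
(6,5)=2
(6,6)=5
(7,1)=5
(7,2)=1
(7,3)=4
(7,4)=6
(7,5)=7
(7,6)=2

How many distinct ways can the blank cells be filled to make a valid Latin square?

Day 1, shift 5: eliminating its day and shift leaves {4}.
Day 2, shift 6: eliminating its day and shift leaves {1}.
Day 3, shift 6: eliminating its day and shift leaves {6}.
Day 4, shift 2: eliminating its day and shift leaves {3}.
Day 5, shift 2: eliminating its day and shift leaves {7}.
Day 5, shift 3: eliminating its day and shift leaves {1}.
Day 5, shift 5: eliminating its day and shift leaves {5}.
Day 6, shift 7: eliminating its day and shift leaves {1}.
Day 7, shift 7: eliminating its day and shift leaves {3}.
Only one assignment across all blanks avoids any day or shift repeat, giving 1 completion.

1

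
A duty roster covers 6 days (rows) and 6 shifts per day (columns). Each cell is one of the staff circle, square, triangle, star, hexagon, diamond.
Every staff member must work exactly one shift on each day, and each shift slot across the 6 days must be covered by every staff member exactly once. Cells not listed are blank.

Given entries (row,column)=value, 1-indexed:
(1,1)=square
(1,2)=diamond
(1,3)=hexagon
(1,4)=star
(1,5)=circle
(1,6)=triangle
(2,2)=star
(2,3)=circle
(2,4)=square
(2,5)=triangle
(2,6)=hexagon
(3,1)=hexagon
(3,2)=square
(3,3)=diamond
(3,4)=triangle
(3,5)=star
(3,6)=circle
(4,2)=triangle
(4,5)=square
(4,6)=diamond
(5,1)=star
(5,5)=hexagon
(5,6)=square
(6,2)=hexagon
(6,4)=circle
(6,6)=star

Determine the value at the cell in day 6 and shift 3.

square

Day 2, shift 1: day 2 has {circle, square, triangle, star, hexagon} and shift 1 has {square, star, hexagon}, leaving only diamond.
Day 4, shift 1: day 4 has {square, triangle, diamond} and shift 1 has {square, star, hexagon, diamond}, leaving only circle.
Day 4, shift 3: day 4 has {circle, square, triangle, diamond} and shift 3 has {circle, hexagon, diamond}, leaving only star.
Day 4, shift 4: day 4 has {circle, square, triangle, star, diamond} and shift 4 has {circle, square, triangle, star}, leaving only hexagon.
Day 5, shift 2: day 5 has {square, star, hexagon} and shift 2 has {square, triangle, star, hexagon, diamond}, leaving only circle.
Day 5, shift 3: day 5 has {circle, square, star, hexagon} and shift 3 has {circle, star, hexagon, diamond}, leaving only triangle.
Day 6 already has {circle, star, hexagon} and shift 3 already has {circle, triangle, star, hexagon, diamond}, so day 6, shift 3 must be square.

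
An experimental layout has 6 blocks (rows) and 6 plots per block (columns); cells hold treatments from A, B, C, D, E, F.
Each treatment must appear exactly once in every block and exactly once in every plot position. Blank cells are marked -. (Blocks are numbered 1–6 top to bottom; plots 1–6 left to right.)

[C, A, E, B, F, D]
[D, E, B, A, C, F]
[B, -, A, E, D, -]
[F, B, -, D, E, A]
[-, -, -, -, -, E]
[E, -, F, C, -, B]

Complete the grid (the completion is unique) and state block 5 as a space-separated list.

Block 5, plot 1: block 5 has {E} and plot 1 has {B, C, D, E, F}, leaving only A.
Block 5, plot 4: block 5 has {A, E} and plot 4 has {A, B, C, D, E}, leaving only F.
Block 5, plot 5: block 5 has {A, E, F} and plot 5 has {C, D, E, F}, leaving only B.
Block 3, plot 6: block 3 has {A, B, D, E} and plot 6 has {A, B, D, E, F}, leaving only C.
Block 3, plot 2: block 3 has {A, B, C, D, E} and plot 2 has {A, B, E}, leaving only F.
Block 4, plot 3: block 4 has {A, B, D, E, F} and plot 3 has {A, B, E, F}, leaving only C.
Block 5, plot 3: block 5 has {A, B, E, F} and plot 3 has {A, B, C, E, F}, leaving only D.
Block 5, plot 2: block 5 has {A, B, D, E, F} and plot 2 has {A, B, E, F}, leaving only C.
So block 5 reads: A C D F B E.

A C D F B E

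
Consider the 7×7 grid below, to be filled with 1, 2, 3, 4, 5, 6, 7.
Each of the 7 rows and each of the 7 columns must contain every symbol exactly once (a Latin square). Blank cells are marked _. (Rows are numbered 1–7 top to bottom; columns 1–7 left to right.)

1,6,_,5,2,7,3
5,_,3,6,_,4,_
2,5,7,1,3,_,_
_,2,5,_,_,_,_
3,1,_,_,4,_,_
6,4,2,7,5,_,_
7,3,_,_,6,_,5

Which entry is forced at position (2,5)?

Row 1, column 3: row 1 has {1, 2, 3, 5, 6, 7} and column 3 has {2, 3, 5, 7}, leaving only 4.
Row 2, column 2: row 2 has {3, 4, 5, 6} and column 2 has {1, 2, 3, 4, 5, 6}, leaving only 7.
Row 2 already has {3, 4, 5, 6, 7} and column 5 already has {2, 3, 4, 5, 6}, so row 2, column 5 must be 1.

1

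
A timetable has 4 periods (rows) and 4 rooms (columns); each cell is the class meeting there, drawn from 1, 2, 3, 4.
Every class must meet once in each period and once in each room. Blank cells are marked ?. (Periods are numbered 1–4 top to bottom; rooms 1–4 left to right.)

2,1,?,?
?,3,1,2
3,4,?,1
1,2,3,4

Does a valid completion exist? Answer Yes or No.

No period or room among the givens repeats a symbol, and propagating forced cells runs into no contradiction.
One valid completion exists (for instance, 2 1 4 3 / 4 3 1 2 / 3 4 2 1 / 1 2 3 4).

Yes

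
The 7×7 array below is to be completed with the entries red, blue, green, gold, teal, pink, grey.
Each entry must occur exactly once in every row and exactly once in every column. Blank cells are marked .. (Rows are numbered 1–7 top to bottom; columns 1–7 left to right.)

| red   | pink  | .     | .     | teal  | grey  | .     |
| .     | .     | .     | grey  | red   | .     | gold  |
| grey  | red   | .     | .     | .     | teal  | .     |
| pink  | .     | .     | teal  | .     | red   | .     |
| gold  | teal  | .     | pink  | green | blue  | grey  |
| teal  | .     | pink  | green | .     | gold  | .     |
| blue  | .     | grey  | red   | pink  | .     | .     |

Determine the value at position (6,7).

red

Row 2, column 1: row 2 has {red, gold, grey} and column 1 has {red, blue, gold, teal, pink, grey}, leaving only green.
Row 2, column 2: row 2 has {red, green, gold, grey} and column 2 has {red, teal, pink}, leaving only blue.
Row 2, column 3: row 2 has {red, blue, green, gold, grey} and column 3 has {pink, grey}, leaving only teal.
Row 2, column 6: row 2 has {red, blue, green, gold, teal, grey} and column 6 has {red, blue, gold, teal, grey}, leaving only pink.
Row 5, column 3: row 5 has {blue, green, gold, teal, pink, grey} and column 3 has {teal, pink, grey}, leaving only red.
Row 6, column 2: row 6 has {green, gold, teal, pink} and column 2 has {red, blue, teal, pink}, leaving only grey.
Row 6, column 5: row 6 has {green, gold, teal, pink, grey} and column 5 has {red, green, teal, pink}, leaving only blue.
Row 6 already has {blue, green, gold, teal, pink, grey} and column 7 already has {gold, grey}, so row 6, column 7 must be red.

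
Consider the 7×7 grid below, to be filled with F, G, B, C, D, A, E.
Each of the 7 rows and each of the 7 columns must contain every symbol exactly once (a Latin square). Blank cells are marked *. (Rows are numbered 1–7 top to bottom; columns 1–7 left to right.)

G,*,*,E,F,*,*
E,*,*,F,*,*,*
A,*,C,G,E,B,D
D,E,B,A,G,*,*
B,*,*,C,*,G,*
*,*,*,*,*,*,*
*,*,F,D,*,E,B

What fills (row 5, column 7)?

Row 3, column 2: row 3 has {G, B, C, D, A, E} and column 2 has {E}, leaving only F.
Row 6, column 4: row 6 has {} and column 4 has {F, G, C, D, A, E}, leaving only B.
Row 7, column 1: row 7 has {F, B, D, E} and column 1 has {G, B, D, A, E}, leaving only C.
Row 6, column 1: row 6 has {B} and column 1 has {G, B, C, D, A, E}, leaving only F.
Row 7, column 5: row 7 has {F, B, C, D, E} and column 5 has {F, G, E}, leaving only A.
Row 5, column 5: row 5 has {G, B, C} and column 5 has {F, G, A, E}, leaving only D.
Row 5, column 2: row 5 has {G, B, C, D} and column 2 has {F, E}, leaving only A.
Row 5, column 3: row 5 has {G, B, C, D, A} and column 3 has {F, B, C}, leaving only E.
Row 5 already has {G, B, C, D, A, E} and column 7 already has {B, D}, so row 5, column 7 must be F.

F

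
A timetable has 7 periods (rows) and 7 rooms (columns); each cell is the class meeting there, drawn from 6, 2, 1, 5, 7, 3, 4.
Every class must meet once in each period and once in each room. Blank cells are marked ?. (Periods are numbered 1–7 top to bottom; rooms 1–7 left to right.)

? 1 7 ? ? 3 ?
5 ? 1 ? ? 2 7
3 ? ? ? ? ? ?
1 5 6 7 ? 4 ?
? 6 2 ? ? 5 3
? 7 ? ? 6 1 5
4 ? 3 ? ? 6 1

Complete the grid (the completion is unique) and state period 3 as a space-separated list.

3 4 5 1 2 7 6

Period 3, room 6: period 3 has {3} and room 6 has {6, 2, 1, 5, 3, 4}, leaving only 7.
Period 4, room 7: period 4 has {6, 1, 5, 7, 4} and room 7 has {1, 5, 7, 3}, leaving only 2.
Period 4, room 5: period 4 has {6, 2, 1, 5, 7, 4} and room 5 has {6}, leaving only 3.
Period 2, room 5: period 2 has {2, 1, 5, 7} and room 5 has {6, 3}, leaving only 4.
Period 2, room 2: period 2 has {2, 1, 5, 7, 4} and room 2 has {6, 1, 5, 7}, leaving only 3.
Period 2, room 4: period 2 has {2, 1, 5, 7, 3, 4} and room 4 has {7}, leaving only 6.
Period 5, room 1: period 5 has {6, 2, 5, 3} and room 1 has {1, 5, 3, 4}, leaving only 7.
Period 5, room 5: period 5 has {6, 2, 5, 7, 3} and room 5 has {6, 3, 4}, leaving only 1.
Period 5, room 4: period 5 has {6, 2, 1, 5, 7, 3} and room 4 has {6, 7}, leaving only 4.
Period 6, room 1: period 6 has {6, 1, 5, 7} and room 1 has {1, 5, 7, 3, 4}, leaving only 2.
Period 1, room 1: period 1 has {1, 7, 3} and room 1 has {2, 1, 5, 7, 3, 4}, leaving only 6.
Period 1, room 7: period 1 has {6, 1, 7, 3} and room 7 has {2, 1, 5, 7, 3}, leaving only 4.
Period 3, room 7: period 3 has {7, 3} and room 7 has {2, 1, 5, 7, 3, 4}, leaving only 6.
Period 6, room 3: period 6 has {6, 2, 1, 5, 7} and room 3 has {6, 2, 1, 7, 3}, leaving only 4.
Period 3, room 3: period 3 has {6, 7, 3} and room 3 has {6, 2, 1, 7, 3, 4}, leaving only 5.
Period 3, room 5: period 3 has {6, 5, 7, 3} and room 5 has {6, 1, 3, 4}, leaving only 2.
Period 3, room 2: period 3 has {6, 2, 5, 7, 3} and room 2 has {6, 1, 5, 7, 3}, leaving only 4.
Period 3, room 4: period 3 has {6, 2, 5, 7, 3, 4} and room 4 has {6, 7, 4}, leaving only 1.
So period 3 reads: 3 4 5 1 2 7 6.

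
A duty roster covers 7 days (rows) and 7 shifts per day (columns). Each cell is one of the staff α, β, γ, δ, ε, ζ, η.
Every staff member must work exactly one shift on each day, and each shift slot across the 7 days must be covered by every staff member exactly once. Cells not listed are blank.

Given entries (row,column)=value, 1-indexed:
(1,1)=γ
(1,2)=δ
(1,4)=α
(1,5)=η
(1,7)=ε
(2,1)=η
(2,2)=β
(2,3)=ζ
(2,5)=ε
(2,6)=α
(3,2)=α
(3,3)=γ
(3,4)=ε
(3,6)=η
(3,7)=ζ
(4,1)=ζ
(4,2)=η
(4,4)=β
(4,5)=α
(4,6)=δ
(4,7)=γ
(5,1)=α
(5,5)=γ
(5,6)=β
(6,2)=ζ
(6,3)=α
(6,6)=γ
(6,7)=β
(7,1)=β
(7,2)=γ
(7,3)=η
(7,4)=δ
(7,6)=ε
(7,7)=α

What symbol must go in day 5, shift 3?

δ

Day 1, shift 3: day 1 has {α, γ, δ, ε, η} and shift 3 has {α, γ, ζ, η}, leaving only β.
Day 1, shift 6: day 1 has {α, β, γ, δ, ε, η} and shift 6 has {α, β, γ, δ, ε, η}, leaving only ζ.
Day 2, shift 4: day 2 has {α, β, ε, ζ, η} and shift 4 has {α, β, δ, ε}, leaving only γ.
Day 2, shift 7: day 2 has {α, β, γ, ε, ζ, η} and shift 7 has {α, β, γ, ε, ζ}, leaving only δ.
Day 3, shift 1: day 3 has {α, γ, ε, ζ, η} and shift 1 has {α, β, γ, ζ, η}, leaving only δ.
Day 3, shift 5: day 3 has {α, γ, δ, ε, ζ, η} and shift 5 has {α, γ, ε, η}, leaving only β.
Day 4, shift 3: day 4 has {α, β, γ, δ, ζ, η} and shift 3 has {α, β, γ, ζ, η}, leaving only ε.
Day 5 already has {α, β, γ} and shift 3 already has {α, β, γ, ε, ζ, η}, so day 5, shift 3 must be δ.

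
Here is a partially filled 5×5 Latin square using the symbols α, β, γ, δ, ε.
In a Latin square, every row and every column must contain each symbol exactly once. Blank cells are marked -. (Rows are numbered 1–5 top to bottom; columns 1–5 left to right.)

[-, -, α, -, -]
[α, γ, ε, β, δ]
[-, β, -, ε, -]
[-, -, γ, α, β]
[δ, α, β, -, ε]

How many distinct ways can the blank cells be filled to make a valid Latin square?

Row 1, column 1: eliminating its row and column leaves {β, γ, ε}.
Row 1, column 2: eliminating its row and column leaves {δ, ε}.
Row 1, column 4: eliminating its row and column leaves {γ, δ}.
Row 1, column 5: eliminating its row and column leaves {γ}.
Row 3, column 1: eliminating its row and column leaves {γ}.
Row 3, column 3: eliminating its row and column leaves {δ}.
Row 3, column 5: eliminating its row and column leaves {α, γ}.
Row 4, column 1: eliminating its row and column leaves {ε}.
Row 4, column 2: eliminating its row and column leaves {δ, ε}.
Row 5, column 4: eliminating its row and column leaves {γ}.
Only one assignment across all blanks avoids any row or column repeat, giving 1 completion.

1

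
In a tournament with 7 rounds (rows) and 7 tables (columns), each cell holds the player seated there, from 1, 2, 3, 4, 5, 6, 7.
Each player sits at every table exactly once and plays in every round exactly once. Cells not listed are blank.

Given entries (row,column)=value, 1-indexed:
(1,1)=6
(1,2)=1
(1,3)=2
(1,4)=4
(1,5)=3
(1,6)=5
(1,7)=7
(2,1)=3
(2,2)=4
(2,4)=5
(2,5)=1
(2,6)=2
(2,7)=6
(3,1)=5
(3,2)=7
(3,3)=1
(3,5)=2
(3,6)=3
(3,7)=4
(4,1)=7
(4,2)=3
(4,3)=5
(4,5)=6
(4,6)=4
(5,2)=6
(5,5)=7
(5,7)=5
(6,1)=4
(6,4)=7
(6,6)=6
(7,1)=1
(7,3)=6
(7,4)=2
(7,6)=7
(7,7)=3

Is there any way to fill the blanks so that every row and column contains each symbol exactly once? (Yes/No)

Yes

No round or table among the givens repeats a symbol, and propagating forced cells runs into no contradiction.
One valid completion exists (for instance, 6 1 2 4 3 5 7 / 3 4 7 5 1 2 6 / 5 7 1 6 2 3 4 / 7 3 5 1 6 4 2 / 2 6 4 3 7 1 5 / 4 2 3 7 5 6 1 / 1 5 6 2 4 7 3).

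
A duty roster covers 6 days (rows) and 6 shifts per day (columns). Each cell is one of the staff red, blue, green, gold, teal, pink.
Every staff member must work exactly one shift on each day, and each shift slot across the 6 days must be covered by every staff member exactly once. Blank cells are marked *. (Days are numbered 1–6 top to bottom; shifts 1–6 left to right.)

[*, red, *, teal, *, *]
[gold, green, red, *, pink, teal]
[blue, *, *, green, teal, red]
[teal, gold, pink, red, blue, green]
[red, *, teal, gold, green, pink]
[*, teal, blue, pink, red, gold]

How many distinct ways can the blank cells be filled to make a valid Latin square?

1

Day 1, shift 1: eliminating its day and shift leaves {green, pink}.
Day 1, shift 3: eliminating its day and shift leaves {green, gold}.
Day 1, shift 5: eliminating its day and shift leaves {gold}.
Day 1, shift 6: eliminating its day and shift leaves {blue}.
Day 2, shift 4: eliminating its day and shift leaves {blue}.
Day 3, shift 2: eliminating its day and shift leaves {pink}.
Day 3, shift 3: eliminating its day and shift leaves {gold}.
Day 5, shift 2: eliminating its day and shift leaves {blue}.
Day 6, shift 1: eliminating its day and shift leaves {green}.
Only one assignment across all blanks avoids any day or shift repeat, giving 1 completion.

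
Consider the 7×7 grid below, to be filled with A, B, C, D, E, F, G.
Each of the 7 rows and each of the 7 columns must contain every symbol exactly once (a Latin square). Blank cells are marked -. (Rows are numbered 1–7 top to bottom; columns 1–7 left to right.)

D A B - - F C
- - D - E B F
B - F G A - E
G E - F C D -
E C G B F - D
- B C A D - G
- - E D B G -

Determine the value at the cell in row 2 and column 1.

Row 1, column 4: row 1 has {A, B, C, D, F} and column 4 has {A, B, D, F, G}, leaving only E.
Row 1, column 5: row 1 has {A, B, C, D, E, F} and column 5 has {A, B, C, D, E, F}, leaving only G.
Row 2, column 2: row 2 has {B, D, E, F} and column 2 has {A, B, C, E}, leaving only G.
Row 2, column 4: row 2 has {B, D, E, F, G} and column 4 has {A, B, D, E, F, G}, leaving only C.
Row 2 already has {B, C, D, E, F, G} and column 1 already has {B, D, E, G}, so row 2, column 1 must be A.

A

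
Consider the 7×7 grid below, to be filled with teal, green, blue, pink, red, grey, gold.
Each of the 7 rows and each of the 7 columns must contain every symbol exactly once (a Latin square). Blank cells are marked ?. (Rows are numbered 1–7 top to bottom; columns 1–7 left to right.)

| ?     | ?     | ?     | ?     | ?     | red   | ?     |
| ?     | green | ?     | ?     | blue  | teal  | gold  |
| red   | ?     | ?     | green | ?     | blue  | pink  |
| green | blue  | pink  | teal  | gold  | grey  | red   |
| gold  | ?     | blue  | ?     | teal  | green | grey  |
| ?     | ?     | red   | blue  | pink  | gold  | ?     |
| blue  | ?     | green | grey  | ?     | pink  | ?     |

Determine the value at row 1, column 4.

Row 2, column 3: row 2 has {teal, green, blue, gold} and column 3 has {green, blue, pink, red}, leaving only grey.
Row 2, column 1: row 2 has {teal, green, blue, grey, gold} and column 1 has {green, blue, red, gold}, leaving only pink.
Row 2, column 4: row 2 has {teal, green, blue, pink, grey, gold} and column 4 has {teal, green, blue, grey}, leaving only red.
Row 3, column 5: row 3 has {green, blue, pink, red} and column 5 has {teal, blue, pink, gold}, leaving only grey.
Row 1, column 5: row 1 has {red} and column 5 has {teal, blue, pink, grey, gold}, leaving only green.
Row 5, column 4: row 5 has {teal, green, blue, grey, gold} and column 4 has {teal, green, blue, red, grey}, leaving only pink.
Row 1 already has {green, red} and column 4 already has {teal, green, blue, pink, red, grey}, so row 1, column 4 must be gold.

gold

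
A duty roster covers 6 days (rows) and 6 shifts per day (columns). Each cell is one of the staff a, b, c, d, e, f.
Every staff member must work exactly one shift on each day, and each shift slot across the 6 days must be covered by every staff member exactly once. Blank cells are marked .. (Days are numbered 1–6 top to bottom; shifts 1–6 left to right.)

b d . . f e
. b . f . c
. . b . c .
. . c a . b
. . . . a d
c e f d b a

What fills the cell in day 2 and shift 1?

a

Day 1, shift 3: day 1 has {b, d, e, f} and shift 3 has {b, c, f}, leaving only a.
Day 1, shift 4: day 1 has {a, b, d, e, f} and shift 4 has {a, d, f}, leaving only c.
Day 3, shift 4: day 3 has {b, c} and shift 4 has {a, c, d, f}, leaving only e.
Day 3, shift 6: day 3 has {b, c, e} and shift 6 has {a, b, c, d, e}, leaving only f.
Day 3, shift 2: day 3 has {b, c, e, f} and shift 2 has {b, d, e}, leaving only a.
Day 3, shift 1: day 3 has {a, b, c, e, f} and shift 1 has {b, c}, leaving only d.
Day 4, shift 2: day 4 has {a, b, c} and shift 2 has {a, b, d, e}, leaving only f.
Day 4, shift 1: day 4 has {a, b, c, f} and shift 1 has {b, c, d}, leaving only e.
Day 2 already has {b, c, f} and shift 1 already has {b, c, d, e}, so day 2, shift 1 must be a.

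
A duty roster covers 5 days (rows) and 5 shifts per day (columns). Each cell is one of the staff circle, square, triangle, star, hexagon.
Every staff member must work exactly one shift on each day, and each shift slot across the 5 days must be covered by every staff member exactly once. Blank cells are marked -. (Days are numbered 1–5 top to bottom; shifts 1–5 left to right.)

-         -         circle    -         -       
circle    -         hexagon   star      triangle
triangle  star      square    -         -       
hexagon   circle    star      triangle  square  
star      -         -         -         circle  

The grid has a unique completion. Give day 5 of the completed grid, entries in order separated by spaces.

Day 5, shift 3: day 5 has {circle, star} and shift 3 has {circle, square, star, hexagon}, leaving only triangle.
Day 1, shift 1: day 1 has {circle} and shift 1 has {circle, triangle, star, hexagon}, leaving only square.
Day 1, shift 4: day 1 has {circle, square} and shift 4 has {triangle, star}, leaving only hexagon.
Day 5, shift 4: day 5 has {circle, triangle, star} and shift 4 has {triangle, star, hexagon}, leaving only square.
Day 5, shift 2: day 5 has {circle, square, triangle, star} and shift 2 has {circle, star}, leaving only hexagon.
So day 5 reads: star hexagon triangle square circle.

star hexagon triangle square circle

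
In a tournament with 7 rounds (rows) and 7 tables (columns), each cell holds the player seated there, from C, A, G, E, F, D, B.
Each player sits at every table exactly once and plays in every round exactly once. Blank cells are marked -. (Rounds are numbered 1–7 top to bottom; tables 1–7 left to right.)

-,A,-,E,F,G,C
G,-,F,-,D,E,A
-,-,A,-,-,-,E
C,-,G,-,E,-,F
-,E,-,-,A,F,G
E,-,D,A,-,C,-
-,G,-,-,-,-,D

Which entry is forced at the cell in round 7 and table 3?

E

Round 1, table 3: round 1 has {C, A, G, E, F} and table 3 has {A, G, F, D}, leaving only B.
Round 1, table 1: round 1 has {C, A, G, E, F, B} and table 1 has {C, G, E}, leaving only D.
Round 5, table 1: round 5 has {A, G, E, F} and table 1 has {C, G, E, D}, leaving only B.
Round 3, table 1: round 3 has {A, E} and table 1 has {C, G, E, D, B}, leaving only F.
Round 5, table 3: round 5 has {A, G, E, F, B} and table 3 has {A, G, F, D, B}, leaving only C.
Round 7 already has {G, D} and table 3 already has {C, A, G, F, D, B}, so round 7, table 3 must be E.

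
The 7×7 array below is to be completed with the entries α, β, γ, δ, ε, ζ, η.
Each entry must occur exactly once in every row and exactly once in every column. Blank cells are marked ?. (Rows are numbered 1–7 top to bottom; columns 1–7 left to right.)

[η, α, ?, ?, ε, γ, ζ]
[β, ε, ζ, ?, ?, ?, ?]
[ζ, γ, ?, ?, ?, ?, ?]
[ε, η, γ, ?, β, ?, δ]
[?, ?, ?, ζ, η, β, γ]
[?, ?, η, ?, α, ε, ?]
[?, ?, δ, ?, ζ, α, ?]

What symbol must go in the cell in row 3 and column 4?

Row 1, column 3: row 1 has {α, γ, ε, ζ, η} and column 3 has {γ, δ, ζ, η}, leaving only β.
Row 1, column 4: row 1 has {α, β, γ, ε, ζ, η} and column 4 has {ζ}, leaving only δ.
Row 3, column 5: row 3 has {γ, ζ} and column 5 has {α, β, ε, ζ, η}, leaving only δ.
Row 2, column 5: row 2 has {β, ε, ζ} and column 5 has {α, β, δ, ε, ζ, η}, leaving only γ.
Row 3, column 6: row 3 has {γ, δ, ζ} and column 6 has {α, β, γ, ε}, leaving only η.
Row 2, column 6: row 2 has {β, γ, ε, ζ} and column 6 has {α, β, γ, ε, η}, leaving only δ.
Row 4, column 4: row 4 has {β, γ, δ, ε, η} and column 4 has {δ, ζ}, leaving only α.
Row 2, column 4: row 2 has {β, γ, δ, ε, ζ} and column 4 has {α, δ, ζ}, leaving only η.
Row 2, column 7: row 2 has {β, γ, δ, ε, ζ, η} and column 7 has {γ, δ, ζ}, leaving only α.
Row 4, column 6: row 4 has {α, β, γ, δ, ε, η} and column 6 has {α, β, γ, δ, ε, η}, leaving only ζ.
Row 5, column 2: row 5 has {β, γ, ζ, η} and column 2 has {α, γ, ε, η}, leaving only δ.
Row 5, column 1: row 5 has {β, γ, δ, ζ, η} and column 1 has {β, ε, ζ, η}, leaving only α.
Row 5, column 3: row 5 has {α, β, γ, δ, ζ, η} and column 3 has {β, γ, δ, ζ, η}, leaving only ε.
Row 3, column 3: row 3 has {γ, δ, ζ, η} and column 3 has {β, γ, δ, ε, ζ, η}, leaving only α.
Row 6, column 7: row 6 has {α, ε, η} and column 7 has {α, γ, δ, ζ}, leaving only β.
Row 3, column 7: row 3 has {α, γ, δ, ζ, η} and column 7 has {α, β, γ, δ, ζ}, leaving only ε.
Row 3 already has {α, γ, δ, ε, ζ, η} and column 4 already has {α, δ, ζ, η}, so row 3, column 4 must be β.

β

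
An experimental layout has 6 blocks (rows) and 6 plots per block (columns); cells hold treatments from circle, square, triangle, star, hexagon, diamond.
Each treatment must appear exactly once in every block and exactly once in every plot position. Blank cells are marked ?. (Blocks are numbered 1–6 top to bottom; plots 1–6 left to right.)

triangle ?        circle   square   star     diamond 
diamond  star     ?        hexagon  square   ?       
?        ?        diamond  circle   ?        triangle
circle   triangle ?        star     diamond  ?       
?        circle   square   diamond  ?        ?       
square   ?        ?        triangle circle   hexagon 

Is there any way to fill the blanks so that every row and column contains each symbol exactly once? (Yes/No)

No block or plot among the givens repeats a symbol, and propagating forced cells runs into no contradiction.
One valid completion exists (for instance, triangle hexagon circle square star diamond / diamond star triangle hexagon square circle / star square diamond circle hexagon triangle / circle triangle hexagon star diamond square / hexagon circle square diamond triangle star / square diamond star triangle circle hexagon).

Yes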